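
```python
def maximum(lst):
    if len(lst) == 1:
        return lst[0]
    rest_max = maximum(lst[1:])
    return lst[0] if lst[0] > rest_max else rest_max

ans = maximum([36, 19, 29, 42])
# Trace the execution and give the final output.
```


maximum([36, 19, 29, 42])
= compare 36 with maximum([19, 29, 42])
= compare 19 with maximum([29, 42])
= compare 29 with maximum([42])
Base: maximum([42]) = 42
compare 29 with 42: max = 42
compare 19 with 42: max = 42
compare 36 with 42: max = 42
= 42


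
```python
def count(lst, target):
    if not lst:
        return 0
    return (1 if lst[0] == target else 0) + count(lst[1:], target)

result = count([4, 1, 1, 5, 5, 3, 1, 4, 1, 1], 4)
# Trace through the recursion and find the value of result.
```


count([4, 1, 1, 5, 5, 3, 1, 4, 1, 1], 4)
lst[0]=4 == 4: 1 + count([1, 1, 5, 5, 3, 1, 4, 1, 1], 4)
lst[0]=1 != 4: 0 + count([1, 5, 5, 3, 1, 4, 1, 1], 4)
lst[0]=1 != 4: 0 + count([5, 5, 3, 1, 4, 1, 1], 4)
lst[0]=5 != 4: 0 + count([5, 3, 1, 4, 1, 1], 4)
lst[0]=5 != 4: 0 + count([3, 1, 4, 1, 1], 4)
lst[0]=3 != 4: 0 + count([1, 4, 1, 1], 4)
lst[0]=1 != 4: 0 + count([4, 1, 1], 4)
lst[0]=4 == 4: 1 + count([1, 1], 4)
lst[0]=1 != 4: 0 + count([1], 4)
lst[0]=1 != 4: 0 + count([], 4)
= 2


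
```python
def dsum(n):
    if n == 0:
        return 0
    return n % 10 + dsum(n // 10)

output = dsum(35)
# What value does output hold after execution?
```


dsum(35)
= 5 + dsum(3)
= 5 + 3 + dsum(0)
= 5 + 3 + 0
= 8


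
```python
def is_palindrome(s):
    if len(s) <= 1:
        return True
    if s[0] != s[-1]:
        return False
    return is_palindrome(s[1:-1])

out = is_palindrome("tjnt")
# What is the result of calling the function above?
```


is_palindrome("tjnt")
"tjnt": s[0]='t' == s[-1]='t' -> is_palindrome("jn")
"jn": s[0]='j' != s[-1]='n' -> False
= False


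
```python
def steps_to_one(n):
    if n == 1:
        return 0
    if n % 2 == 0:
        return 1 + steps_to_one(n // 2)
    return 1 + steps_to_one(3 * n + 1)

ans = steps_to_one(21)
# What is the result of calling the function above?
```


steps_to_one(21)
21 is odd -> 3*21+1 = 64 -> steps_to_one(64)
64 is even -> steps_to_one(32)
32 is even -> steps_to_one(16)
16 is even -> steps_to_one(8)
8 is even -> steps_to_one(4)
4 is even -> steps_to_one(2)
2 is even -> steps_to_one(1)
Reached 1 after 7 steps
= 7


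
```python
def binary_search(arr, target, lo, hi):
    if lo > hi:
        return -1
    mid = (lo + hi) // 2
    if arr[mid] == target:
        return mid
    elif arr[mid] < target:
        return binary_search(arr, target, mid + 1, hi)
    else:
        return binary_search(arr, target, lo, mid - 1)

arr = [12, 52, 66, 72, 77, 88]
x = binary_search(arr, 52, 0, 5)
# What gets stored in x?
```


binary_search(arr, 52, 0, 5)
lo=0, hi=5, mid=2, arr[mid]=66
66 > 52, search left half
lo=0, hi=1, mid=0, arr[mid]=12
12 < 52, search right half
lo=1, hi=1, mid=1, arr[mid]=52
arr[1] == 52, found at index 1
= 1


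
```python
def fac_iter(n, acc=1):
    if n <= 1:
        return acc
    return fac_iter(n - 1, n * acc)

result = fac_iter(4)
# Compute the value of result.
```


fac_iter(4, 1)
= fac_iter(3, 4 * 1) = fac_iter(3, 4)
= fac_iter(2, 3 * 4) = fac_iter(2, 12)
= fac_iter(1, 2 * 12) = fac_iter(1, 24)
n <= 1, return acc = 24


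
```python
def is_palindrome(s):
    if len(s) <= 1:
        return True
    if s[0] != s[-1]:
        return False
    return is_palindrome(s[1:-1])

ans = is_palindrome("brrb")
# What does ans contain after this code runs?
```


is_palindrome("brrb")
"brrb": s[0]='b' == s[-1]='b' -> is_palindrome("rr")
"rr": s[0]='r' == s[-1]='r' -> is_palindrome("")
"": len <= 1 -> True
= True


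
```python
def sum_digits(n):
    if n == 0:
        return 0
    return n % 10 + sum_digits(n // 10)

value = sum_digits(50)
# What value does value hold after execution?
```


sum_digits(50)
= 0 + sum_digits(5)
= 0 + 5 + sum_digits(0)
= 0 + 5 + 0
= 5


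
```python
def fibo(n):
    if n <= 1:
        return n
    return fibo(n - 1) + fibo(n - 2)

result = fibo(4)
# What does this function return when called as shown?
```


fibo(4)
= fibo(3) + fibo(2)
= (fibo(2) + fibo(1)) + fibo(2)
Computing bottom-up: fibo(0)=0, fibo(1)=1, fibo(2)=1, fibo(3)=2, fibo(4)=3
= 3


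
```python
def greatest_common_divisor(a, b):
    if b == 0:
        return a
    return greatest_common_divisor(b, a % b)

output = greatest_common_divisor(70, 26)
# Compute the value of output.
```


greatest_common_divisor(70, 26)
= greatest_common_divisor(26, 70 % 26) = greatest_common_divisor(26, 18)
= greatest_common_divisor(18, 26 % 18) = greatest_common_divisor(18, 8)
= greatest_common_divisor(8, 18 % 8) = greatest_common_divisor(8, 2)
= greatest_common_divisor(2, 8 % 2) = greatest_common_divisor(2, 0)
b == 0, return a = 2


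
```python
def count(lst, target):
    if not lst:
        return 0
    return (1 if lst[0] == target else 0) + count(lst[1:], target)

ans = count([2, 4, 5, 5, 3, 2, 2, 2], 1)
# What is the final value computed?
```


count([2, 4, 5, 5, 3, 2, 2, 2], 1)
lst[0]=2 != 1: 0 + count([4, 5, 5, 3, 2, 2, 2], 1)
lst[0]=4 != 1: 0 + count([5, 5, 3, 2, 2, 2], 1)
lst[0]=5 != 1: 0 + count([5, 3, 2, 2, 2], 1)
lst[0]=5 != 1: 0 + count([3, 2, 2, 2], 1)
lst[0]=3 != 1: 0 + count([2, 2, 2], 1)
lst[0]=2 != 1: 0 + count([2, 2], 1)
lst[0]=2 != 1: 0 + count([2], 1)
lst[0]=2 != 1: 0 + count([], 1)
= 0


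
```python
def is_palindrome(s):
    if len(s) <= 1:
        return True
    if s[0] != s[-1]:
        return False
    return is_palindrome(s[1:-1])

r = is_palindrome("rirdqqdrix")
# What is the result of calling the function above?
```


is_palindrome("rirdqqdrix")
"rirdqqdrix": s[0]='r' != s[-1]='x' -> False
= False


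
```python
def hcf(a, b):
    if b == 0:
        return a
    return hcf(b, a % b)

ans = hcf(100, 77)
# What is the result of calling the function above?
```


hcf(100, 77)
= hcf(77, 100 % 77) = hcf(77, 23)
= hcf(23, 77 % 23) = hcf(23, 8)
= hcf(8, 23 % 8) = hcf(8, 7)
= hcf(7, 8 % 7) = hcf(7, 1)
= hcf(1, 7 % 1) = hcf(1, 0)
b == 0, return a = 1


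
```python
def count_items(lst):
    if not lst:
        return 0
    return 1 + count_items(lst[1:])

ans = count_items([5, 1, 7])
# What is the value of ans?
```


count_items([5, 1, 7])
= 1 + count_items([1, 7])
= 1 + 1 + count_items([7])
= 1 + 1 + 1 + count_items([])
= 1 + 1 + 1 + 0
= 3


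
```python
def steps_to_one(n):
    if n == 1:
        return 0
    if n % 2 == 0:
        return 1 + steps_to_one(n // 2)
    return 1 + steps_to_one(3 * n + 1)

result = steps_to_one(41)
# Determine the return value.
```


steps_to_one(41)
41 is odd -> 3*41+1 = 124 -> steps_to_one(124)
124 is even -> steps_to_one(62)
62 is even -> steps_to_one(31)
31 is odd -> 3*31+1 = 94 -> steps_to_one(94)
94 is even -> steps_to_one(47)
47 is odd -> 3*47+1 = 142 -> steps_to_one(142)
142 is even -> steps_to_one(71)
71 is odd -> 3*71+1 = 214 -> steps_to_one(214)
214 is even -> steps_to_one(107)
107 is odd -> 3*107+1 = 322 -> steps_to_one(322)
322 is even -> steps_to_one(161)
161 is odd -> 3*161+1 = 484 -> steps_to_one(484)
484 is even -> steps_to_one(242)
242 is even -> steps_to_one(121)
121 is odd -> 3*121+1 = 364 -> steps_to_one(364)
364 is even -> steps_to_one(182)
182 is even -> steps_to_one(91)
91 is odd -> 3*91+1 = 274 -> steps_to_one(274)
274 is even -> steps_to_one(137)
137 is odd -> 3*137+1 = 412 -> steps_to_one(412)
412 is even -> steps_to_one(206)
206 is even -> steps_to_one(103)
103 is odd -> 3*103+1 = 310 -> steps_to_one(310)
310 is even -> steps_to_one(155)
155 is odd -> 3*155+1 = 466 -> steps_to_one(466)
466 is even -> steps_to_one(233)
233 is odd -> 3*233+1 = 700 -> steps_to_one(700)
700 is even -> steps_to_one(350)
350 is even -> steps_to_one(175)
175 is odd -> 3*175+1 = 526 -> steps_to_one(526)
526 is even -> steps_to_one(263)
263 is odd -> 3*263+1 = 790 -> steps_to_one(790)
790 is even -> steps_to_one(395)
395 is odd -> 3*395+1 = 1186 -> steps_to_one(1186)
1186 is even -> steps_to_one(593)
593 is odd -> 3*593+1 = 1780 -> steps_to_one(1780)
1780 is even -> steps_to_one(890)
890 is even -> steps_to_one(445)
445 is odd -> 3*445+1 = 1336 -> steps_to_one(1336)
1336 is even -> steps_to_one(668)
668 is even -> steps_to_one(334)
334 is even -> steps_to_one(167)
167 is odd -> 3*167+1 = 502 -> steps_to_one(502)
502 is even -> steps_to_one(251)
251 is odd -> 3*251+1 = 754 -> steps_to_one(754)
754 is even -> steps_to_one(377)
377 is odd -> 3*377+1 = 1132 -> steps_to_one(1132)
1132 is even -> steps_to_one(566)
566 is even -> steps_to_one(283)
283 is odd -> 3*283+1 = 850 -> steps_to_one(850)
850 is even -> steps_to_one(425)
425 is odd -> 3*425+1 = 1276 -> steps_to_one(1276)
1276 is even -> steps_to_one(638)
638 is even -> steps_to_one(319)
319 is odd -> 3*319+1 = 958 -> steps_to_one(958)
958 is even -> steps_to_one(479)
479 is odd -> 3*479+1 = 1438 -> steps_to_one(1438)
1438 is even -> steps_to_one(719)
719 is odd -> 3*719+1 = 2158 -> steps_to_one(2158)
2158 is even -> steps_to_one(1079)
1079 is odd -> 3*1079+1 = 3238 -> steps_to_one(3238)
3238 is even -> steps_to_one(1619)
1619 is odd -> 3*1619+1 = 4858 -> steps_to_one(4858)
4858 is even -> steps_to_one(2429)
2429 is odd -> 3*2429+1 = 7288 -> steps_to_one(7288)
7288 is even -> steps_to_one(3644)
3644 is even -> steps_to_one(1822)
1822 is even -> steps_to_one(911)
911 is odd -> 3*911+1 = 2734 -> steps_to_one(2734)
2734 is even -> steps_to_one(1367)
1367 is odd -> 3*1367+1 = 4102 -> steps_to_one(4102)
4102 is even -> steps_to_one(2051)
2051 is odd -> 3*2051+1 = 6154 -> steps_to_one(6154)
6154 is even -> steps_to_one(3077)
3077 is odd -> 3*3077+1 = 9232 -> steps_to_one(9232)
9232 is even -> steps_to_one(4616)
4616 is even -> steps_to_one(2308)
2308 is even -> steps_to_one(1154)
1154 is even -> steps_to_one(577)
577 is odd -> 3*577+1 = 1732 -> steps_to_one(1732)
1732 is even -> steps_to_one(866)
866 is even -> steps_to_one(433)
433 is odd -> 3*433+1 = 1300 -> steps_to_one(1300)
1300 is even -> steps_to_one(650)
650 is even -> steps_to_one(325)
325 is odd -> 3*325+1 = 976 -> steps_to_one(976)
976 is even -> steps_to_one(488)
488 is even -> steps_to_one(244)
244 is even -> steps_to_one(122)
122 is even -> steps_to_one(61)
61 is odd -> 3*61+1 = 184 -> steps_to_one(184)
184 is even -> steps_to_one(92)
92 is even -> steps_to_one(46)
46 is even -> steps_to_one(23)
23 is odd -> 3*23+1 = 70 -> steps_to_one(70)
70 is even -> steps_to_one(35)
35 is odd -> 3*35+1 = 106 -> steps_to_one(106)
106 is even -> steps_to_one(53)
53 is odd -> 3*53+1 = 160 -> steps_to_one(160)
160 is even -> steps_to_one(80)
80 is even -> steps_to_one(40)
40 is even -> steps_to_one(20)
20 is even -> steps_to_one(10)
10 is even -> steps_to_one(5)
5 is odd -> 3*5+1 = 16 -> steps_to_one(16)
16 is even -> steps_to_one(8)
8 is even -> steps_to_one(4)
4 is even -> steps_to_one(2)
2 is even -> steps_to_one(1)
Reached 1 after 109 steps
= 109


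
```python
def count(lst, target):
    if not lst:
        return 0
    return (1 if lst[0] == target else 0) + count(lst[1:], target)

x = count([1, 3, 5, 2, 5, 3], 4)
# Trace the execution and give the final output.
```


count([1, 3, 5, 2, 5, 3], 4)
lst[0]=1 != 4: 0 + count([3, 5, 2, 5, 3], 4)
lst[0]=3 != 4: 0 + count([5, 2, 5, 3], 4)
lst[0]=5 != 4: 0 + count([2, 5, 3], 4)
lst[0]=2 != 4: 0 + count([5, 3], 4)
lst[0]=5 != 4: 0 + count([3], 4)
lst[0]=3 != 4: 0 + count([], 4)
= 0


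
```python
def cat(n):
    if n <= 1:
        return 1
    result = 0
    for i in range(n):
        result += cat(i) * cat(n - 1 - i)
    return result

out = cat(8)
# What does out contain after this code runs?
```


cat(8)
= sum of cat(i) * cat(8-1-i) for i in 0..7
First compute sub-values bottom-up:
  cat(0) = 1, cat(1) = 1
  cat(2) = 1*1 + 1*1 = 2
  cat(3) = 1*2 + 1*1 + 2*1 = 5
  cat(4) = 1*5 + 1*2 + 2*1 + 5*1 = 14
  cat(5) = 1*14 + 1*5 + 2*2 + 5*1 + 14*1 = 42
  cat(6) = 1*42 + 1*14 + 2*5 + 5*2 + 14*1 + 42*1 = 132
  cat(7) = 1*132 + 1*42 + 2*14 + 5*5 + 14*2 + 42*1 + 132*1 = 429
Now cat(8):
  cat(0)*cat(7) = 1*429 = 429
  cat(1)*cat(6) = 1*132 = 132
  cat(2)*cat(5) = 2*42 = 84
  cat(3)*cat(4) = 5*14 = 70
  cat(4)*cat(3) = 14*5 = 70
  cat(5)*cat(2) = 42*2 = 84
  cat(6)*cat(1) = 132*1 = 132
  cat(7)*cat(0) = 429*1 = 429
= 429 + 132 + 84 + 70 + 70 + 84 + 132 + 429
= 1430


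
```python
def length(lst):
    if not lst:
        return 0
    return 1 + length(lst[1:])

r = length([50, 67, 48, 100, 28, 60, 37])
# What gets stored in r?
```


length([50, 67, 48, 100, 28, 60, 37])
= 1 + length([67, 48, 100, 28, 60, 37])
= 1 + 1 + length([48, 100, 28, 60, 37])
= 1 + 1 + 1 + length([100, 28, 60, 37])
= 1 + 1 + 1 + 1 + length([28, 60, 37])
= 1 + 1 + 1 + 1 + 1 + length([60, 37])
= 1 + 1 + 1 + 1 + 1 + 1 + length([37])
= 1 + 1 + 1 + 1 + 1 + 1 + 1 + length([])
= 1 + 1 + 1 + 1 + 1 + 1 + 1 + 0
= 7


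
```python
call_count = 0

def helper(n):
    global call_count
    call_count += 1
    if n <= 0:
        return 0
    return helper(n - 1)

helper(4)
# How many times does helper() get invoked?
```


helper(4) calls helper(3) calls ... calls helper(0)
Total calls: 4 + 1 (for base case) = 5


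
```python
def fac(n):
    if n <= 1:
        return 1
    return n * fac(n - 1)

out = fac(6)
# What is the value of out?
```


fac(6)
= 6 * fac(5)
= 6 * 5 * fac(4)
= 6 * 5 * 4 * fac(3)
= 6 * 5 * 4 * 3 * fac(2)
= 6 * 5 * 4 * 3 * 2 * fac(1)
= 6 * 5 * 4 * 3 * 2 * 1
= 720


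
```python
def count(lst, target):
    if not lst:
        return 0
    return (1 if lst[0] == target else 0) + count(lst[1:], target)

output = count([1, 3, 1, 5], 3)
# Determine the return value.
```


count([1, 3, 1, 5], 3)
lst[0]=1 != 3: 0 + count([3, 1, 5], 3)
lst[0]=3 == 3: 1 + count([1, 5], 3)
lst[0]=1 != 3: 0 + count([5], 3)
lst[0]=5 != 3: 0 + count([], 3)
= 1


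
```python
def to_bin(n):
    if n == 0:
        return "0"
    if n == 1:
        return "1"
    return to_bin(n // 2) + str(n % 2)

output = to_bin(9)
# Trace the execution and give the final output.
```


to_bin(9)
= to_bin(4) + "1"
= to_bin(2) + "0" + "1"
= to_bin(1) + "0" + "0" + "1"
= "1" + "0" + "0" + "1"
= "1001"


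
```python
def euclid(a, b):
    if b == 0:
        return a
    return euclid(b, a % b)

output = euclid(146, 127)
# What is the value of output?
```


euclid(146, 127)
= euclid(127, 146 % 127) = euclid(127, 19)
= euclid(19, 127 % 19) = euclid(19, 13)
= euclid(13, 19 % 13) = euclid(13, 6)
= euclid(6, 13 % 6) = euclid(6, 1)
= euclid(1, 6 % 1) = euclid(1, 0)
b == 0, return a = 1


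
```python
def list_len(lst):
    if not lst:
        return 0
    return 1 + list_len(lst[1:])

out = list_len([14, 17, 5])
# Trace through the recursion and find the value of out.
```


list_len([14, 17, 5])
= 1 + list_len([17, 5])
= 1 + 1 + list_len([5])
= 1 + 1 + 1 + list_len([])
= 1 + 1 + 1 + 0
= 3


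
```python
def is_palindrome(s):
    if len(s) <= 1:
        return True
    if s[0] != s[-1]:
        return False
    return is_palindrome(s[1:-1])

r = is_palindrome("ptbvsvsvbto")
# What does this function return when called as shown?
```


is_palindrome("ptbvsvsvbto")
"ptbvsvsvbto": s[0]='p' != s[-1]='o' -> False
= False


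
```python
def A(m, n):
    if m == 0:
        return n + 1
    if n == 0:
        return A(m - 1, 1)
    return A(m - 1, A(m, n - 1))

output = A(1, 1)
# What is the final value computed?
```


A(1, 1)
= A(0, A(1, 0))
First compute A(1, 0) = 2
= A(0, 2)
= 3


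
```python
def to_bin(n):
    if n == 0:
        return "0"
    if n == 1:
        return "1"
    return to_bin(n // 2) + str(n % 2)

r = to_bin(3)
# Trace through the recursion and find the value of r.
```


to_bin(3)
= to_bin(1) + "1"
= "1" + "1"
= "11"


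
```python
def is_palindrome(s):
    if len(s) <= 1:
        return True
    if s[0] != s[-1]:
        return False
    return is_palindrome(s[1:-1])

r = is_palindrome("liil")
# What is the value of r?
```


is_palindrome("liil")
"liil": s[0]='l' == s[-1]='l' -> is_palindrome("ii")
"ii": s[0]='i' == s[-1]='i' -> is_palindrome("")
"": len <= 1 -> True
= True


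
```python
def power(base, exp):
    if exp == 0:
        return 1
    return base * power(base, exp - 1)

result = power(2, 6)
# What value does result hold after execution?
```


power(2, 6)
= 2 * power(2, 5)
= 2 * 2 * power(2, 4)
= 2 * 2 * 2 * power(2, 3)
= 2 * 2 * 2 * 2 * power(2, 2)
= 2 * 2 * 2 * 2 * 2 * power(2, 1)
= 2 * 2 * 2 * 2 * 2 * 2 * power(2, 0)
= 2 * 2 * 2 * 2 * 2 * 2 * 1
= 64


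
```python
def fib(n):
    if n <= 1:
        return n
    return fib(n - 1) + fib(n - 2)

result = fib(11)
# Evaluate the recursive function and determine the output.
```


fib(11)
= fib(10) + fib(9)
= (fib(9) + fib(8)) + fib(9)
Computing bottom-up: fib(0)=0, fib(1)=1, fib(2)=1, fib(3)=2, fib(4)=3, fib(5)=5, fib(6)=8, fib(7)=13, fib(8)=21, fib(9)=34, fib(10)=55, fib(11)=89
= 89


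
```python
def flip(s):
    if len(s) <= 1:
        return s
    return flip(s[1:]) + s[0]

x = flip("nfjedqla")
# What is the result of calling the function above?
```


flip("nfjedqla")
= flip("fjedqla") + "n"
= flip("jedqla") + "f" + "n"
= flip("edqla") + "j" + "f" + "n"
= flip("dqla") + "e" + "j" + "f" + "n"
= flip("qla") + "d" + "e" + "j" + "f" + "n"
= flip("la") + "q" + "d" + "e" + "j" + "f" + "n"
= flip("a") + "l" + "q" + "d" + "e" + "j" + "f" + "n"
= "a" + "l" + "q" + "d" + "e" + "j" + "f" + "n"
= "alqdejfn"


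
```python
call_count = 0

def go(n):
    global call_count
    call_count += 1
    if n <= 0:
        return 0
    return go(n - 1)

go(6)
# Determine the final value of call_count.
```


go(6) calls go(5) calls ... calls go(0)
Total calls: 6 + 1 (for base case) = 7


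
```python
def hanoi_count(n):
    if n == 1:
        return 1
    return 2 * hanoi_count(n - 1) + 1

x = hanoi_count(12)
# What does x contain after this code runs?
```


hanoi_count(12)
= 2 * hanoi_count(11) + 1
= 2 * (2 * hanoi_count(10) + 1) + 1
= 2 * (2 * (2 * hanoi_count(9) + 1) + 1) + 1
= 2 * (2 * (2 * (2 * hanoi_count(8) + 1) + 1) + 1) + 1
= 2 * (2 * (2 * (2 * (2 * hanoi_count(7) + 1) + 1) + 1) + 1) + 1
= 2 * (2 * (2 * (2 * (2 * (2 * hanoi_count(6) + 1) + 1) + 1) + 1) + 1) + 1
= 2 * (2 * (2 * (2 * (2 * (2 * (2 * hanoi_count(5) + 1) + 1) + 1) + 1) + 1) + 1) + 1
= 2 * (2 * (2 * (2 * (2 * (2 * (2 * (2 * hanoi_count(4) + 1) + 1) + 1) + 1) + 1) + 1) + 1) + 1
= 2 * (2 * (2 * (2 * (2 * (2 * (2 * (2 * (2 * hanoi_count(3) + 1) + 1) + 1) + 1) + 1) + 1) + 1) + 1) + 1
= 2 * (2 * (2 * (2 * (2 * (2 * (2 * (2 * (2 * (2 * hanoi_count(2) + 1) + 1) + 1) + 1) + 1) + 1) + 1) + 1) + 1) + 1
= 2 * (2 * (2 * (2 * (2 * (2 * (2 * (2 * (2 * (2 * (2 * hanoi_count(1) + 1) + 1) + 1) + 1) + 1) + 1) + 1) + 1) + 1) + 1) + 1
Now compute bottom-up:
hanoi_count(1) = 1
hanoi_count(2) = 2 * 1 + 1 = 3
hanoi_count(3) = 2 * 3 + 1 = 7
hanoi_count(4) = 2 * 7 + 1 = 15
hanoi_count(5) = 2 * 15 + 1 = 31
hanoi_count(6) = 2 * 31 + 1 = 63
hanoi_count(7) = 2 * 63 + 1 = 127
hanoi_count(8) = 2 * 127 + 1 = 255
hanoi_count(9) = 2 * 255 + 1 = 511
hanoi_count(10) = 2 * 511 + 1 = 1023
hanoi_count(11) = 2 * 1023 + 1 = 2047
hanoi_count(12) = 2 * 2047 + 1 = 4095
= 4095


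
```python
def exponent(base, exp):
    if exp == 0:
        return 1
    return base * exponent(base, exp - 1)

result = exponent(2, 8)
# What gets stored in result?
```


exponent(2, 8)
= 2 * exponent(2, 7)
= 2 * 2 * exponent(2, 6)
= 2 * 2 * 2 * exponent(2, 5)
= 2 * 2 * 2 * 2 * exponent(2, 4)
= 2 * 2 * 2 * 2 * 2 * exponent(2, 3)
= 2 * 2 * 2 * 2 * 2 * 2 * exponent(2, 2)
= 2 * 2 * 2 * 2 * 2 * 2 * 2 * exponent(2, 1)
= 2 * 2 * 2 * 2 * 2 * 2 * 2 * 2 * exponent(2, 0)
= 2 * 2 * 2 * 2 * 2 * 2 * 2 * 2 * 1
= 256


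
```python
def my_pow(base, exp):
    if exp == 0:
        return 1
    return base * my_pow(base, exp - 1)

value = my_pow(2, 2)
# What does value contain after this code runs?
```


my_pow(2, 2)
= 2 * my_pow(2, 1)
= 2 * 2 * my_pow(2, 0)
= 2 * 2 * 1
= 4


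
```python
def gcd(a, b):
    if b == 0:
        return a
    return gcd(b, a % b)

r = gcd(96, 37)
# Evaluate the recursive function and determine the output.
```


gcd(96, 37)
= gcd(37, 96 % 37) = gcd(37, 22)
= gcd(22, 37 % 22) = gcd(22, 15)
= gcd(15, 22 % 15) = gcd(15, 7)
= gcd(7, 15 % 7) = gcd(7, 1)
= gcd(1, 7 % 1) = gcd(1, 0)
b == 0, return a = 1


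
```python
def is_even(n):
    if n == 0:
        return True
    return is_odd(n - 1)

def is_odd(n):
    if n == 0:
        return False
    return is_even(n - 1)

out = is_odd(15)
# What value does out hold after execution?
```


is_odd(15)
= is_even(14)
= is_odd(13)
= is_even(12)
= is_odd(11)
= is_even(10)
= is_odd(9)
= is_even(8)
= is_odd(7)
= is_even(6)
= is_odd(5)
= is_even(4)
= is_odd(3)
= is_even(2)
= is_odd(1)
= is_even(0)
n == 0: return True
= True


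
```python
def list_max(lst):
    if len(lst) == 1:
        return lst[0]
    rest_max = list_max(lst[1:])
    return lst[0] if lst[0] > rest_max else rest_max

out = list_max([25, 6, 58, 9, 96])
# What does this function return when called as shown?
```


list_max([25, 6, 58, 9, 96])
= compare 25 with list_max([6, 58, 9, 96])
= compare 6 with list_max([58, 9, 96])
= compare 58 with list_max([9, 96])
= compare 9 with list_max([96])
Base: list_max([96]) = 96
compare 9 with 96: max = 96
compare 58 with 96: max = 96
compare 6 with 96: max = 96
compare 25 with 96: max = 96
= 96


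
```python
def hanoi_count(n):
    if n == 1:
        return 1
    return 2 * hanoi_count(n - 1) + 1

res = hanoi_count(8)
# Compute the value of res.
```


hanoi_count(8)
= 2 * hanoi_count(7) + 1
= 2 * (2 * hanoi_count(6) + 1) + 1
= 2 * (2 * (2 * hanoi_count(5) + 1) + 1) + 1
= 2 * (2 * (2 * (2 * hanoi_count(4) + 1) + 1) + 1) + 1
= 2 * (2 * (2 * (2 * (2 * hanoi_count(3) + 1) + 1) + 1) + 1) + 1
= 2 * (2 * (2 * (2 * (2 * (2 * hanoi_count(2) + 1) + 1) + 1) + 1) + 1) + 1
= 2 * (2 * (2 * (2 * (2 * (2 * (2 * hanoi_count(1) + 1) + 1) + 1) + 1) + 1) + 1) + 1
Now compute bottom-up:
hanoi_count(1) = 1
hanoi_count(2) = 2 * 1 + 1 = 3
hanoi_count(3) = 2 * 3 + 1 = 7
hanoi_count(4) = 2 * 7 + 1 = 15
hanoi_count(5) = 2 * 15 + 1 = 31
hanoi_count(6) = 2 * 31 + 1 = 63
hanoi_count(7) = 2 * 63 + 1 = 127
hanoi_count(8) = 2 * 127 + 1 = 255
= 255


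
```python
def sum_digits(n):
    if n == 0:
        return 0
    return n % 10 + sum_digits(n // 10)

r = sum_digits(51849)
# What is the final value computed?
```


sum_digits(51849)
= 9 + sum_digits(5184)
= 9 + 4 + sum_digits(518)
= 9 + 4 + 8 + sum_digits(51)
= 9 + 4 + 8 + 1 + sum_digits(5)
= 9 + 4 + 8 + 1 + 5 + sum_digits(0)
= 9 + 4 + 8 + 1 + 5 + 0
= 27


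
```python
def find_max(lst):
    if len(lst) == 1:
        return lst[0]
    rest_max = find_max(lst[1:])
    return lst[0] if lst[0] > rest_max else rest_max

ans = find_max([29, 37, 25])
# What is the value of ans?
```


find_max([29, 37, 25])
= compare 29 with find_max([37, 25])
= compare 37 with find_max([25])
Base: find_max([25]) = 25
compare 37 with 25: max = 37
compare 29 with 37: max = 37
= 37


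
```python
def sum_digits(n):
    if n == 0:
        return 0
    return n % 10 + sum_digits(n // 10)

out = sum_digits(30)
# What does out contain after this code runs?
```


sum_digits(30)
= 0 + sum_digits(3)
= 0 + 3 + sum_digits(0)
= 0 + 3 + 0
= 3


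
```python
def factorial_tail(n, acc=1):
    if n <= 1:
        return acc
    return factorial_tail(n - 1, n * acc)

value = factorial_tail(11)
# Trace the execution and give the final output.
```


factorial_tail(11, 1)
= factorial_tail(10, 11 * 1) = factorial_tail(10, 11)
= factorial_tail(9, 10 * 11) = factorial_tail(9, 110)
= factorial_tail(8, 9 * 110) = factorial_tail(8, 990)
= factorial_tail(7, 8 * 990) = factorial_tail(7, 7920)
= factorial_tail(6, 7 * 7920) = factorial_tail(6, 55440)
= factorial_tail(5, 6 * 55440) = factorial_tail(5, 332640)
= factorial_tail(4, 5 * 332640) = factorial_tail(4, 1663200)
= factorial_tail(3, 4 * 1663200) = factorial_tail(3, 6652800)
= factorial_tail(2, 3 * 6652800) = factorial_tail(2, 19958400)
= factorial_tail(1, 2 * 19958400) = factorial_tail(1, 39916800)
n <= 1, return acc = 39916800


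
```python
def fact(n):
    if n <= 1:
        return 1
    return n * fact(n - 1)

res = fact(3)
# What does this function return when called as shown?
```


fact(3)
= 3 * fact(2)
= 3 * 2 * fact(1)
= 3 * 2 * 1
= 6


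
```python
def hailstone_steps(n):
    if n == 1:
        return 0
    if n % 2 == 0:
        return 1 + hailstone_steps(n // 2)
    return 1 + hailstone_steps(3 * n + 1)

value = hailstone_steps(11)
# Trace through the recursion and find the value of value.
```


hailstone_steps(11)
11 is odd -> 3*11+1 = 34 -> hailstone_steps(34)
34 is even -> hailstone_steps(17)
17 is odd -> 3*17+1 = 52 -> hailstone_steps(52)
52 is even -> hailstone_steps(26)
26 is even -> hailstone_steps(13)
13 is odd -> 3*13+1 = 40 -> hailstone_steps(40)
40 is even -> hailstone_steps(20)
20 is even -> hailstone_steps(10)
10 is even -> hailstone_steps(5)
5 is odd -> 3*5+1 = 16 -> hailstone_steps(16)
16 is even -> hailstone_steps(8)
8 is even -> hailstone_steps(4)
4 is even -> hailstone_steps(2)
2 is even -> hailstone_steps(1)
Reached 1 after 14 steps
= 14


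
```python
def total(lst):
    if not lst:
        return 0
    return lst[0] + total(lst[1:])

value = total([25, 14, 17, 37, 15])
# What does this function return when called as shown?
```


total([25, 14, 17, 37, 15])
= 25 + total([14, 17, 37, 15])
= 25 + 14 + total([17, 37, 15])
= 25 + 14 + 17 + total([37, 15])
= 25 + 14 + 17 + 37 + total([15])
= 25 + 14 + 17 + 37 + 15 + total([])
= 25 + 14 + 17 + 37 + 15 + 0
= 108


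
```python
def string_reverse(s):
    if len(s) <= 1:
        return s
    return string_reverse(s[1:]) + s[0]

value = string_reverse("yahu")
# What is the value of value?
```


string_reverse("yahu")
= string_reverse("ahu") + "y"
= string_reverse("hu") + "a" + "y"
= string_reverse("u") + "h" + "a" + "y"
= "u" + "h" + "a" + "y"
= "uhay"


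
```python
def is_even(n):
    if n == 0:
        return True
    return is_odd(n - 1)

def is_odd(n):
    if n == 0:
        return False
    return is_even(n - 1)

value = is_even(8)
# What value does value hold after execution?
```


is_even(8)
= is_odd(7)
= is_even(6)
= is_odd(5)
= is_even(4)
= is_odd(3)
= is_even(2)
= is_odd(1)
= is_even(0)
n == 0: return True
= True


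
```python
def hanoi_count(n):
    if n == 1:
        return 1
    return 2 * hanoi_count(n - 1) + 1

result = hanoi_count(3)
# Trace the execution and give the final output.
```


hanoi_count(3)
= 2 * hanoi_count(2) + 1
= 2 * (2 * hanoi_count(1) + 1) + 1
Now compute bottom-up:
hanoi_count(1) = 1
hanoi_count(2) = 2 * 1 + 1 = 3
hanoi_count(3) = 2 * 3 + 1 = 7
= 7


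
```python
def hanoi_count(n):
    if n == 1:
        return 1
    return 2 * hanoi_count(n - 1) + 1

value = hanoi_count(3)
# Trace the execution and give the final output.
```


hanoi_count(3)
= 2 * hanoi_count(2) + 1
= 2 * (2 * hanoi_count(1) + 1) + 1
Now compute bottom-up:
hanoi_count(1) = 1
hanoi_count(2) = 2 * 1 + 1 = 3
hanoi_count(3) = 2 * 3 + 1 = 7
= 7


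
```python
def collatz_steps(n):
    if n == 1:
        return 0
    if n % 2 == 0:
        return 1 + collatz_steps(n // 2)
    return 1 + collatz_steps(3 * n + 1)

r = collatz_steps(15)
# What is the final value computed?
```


collatz_steps(15)
15 is odd -> 3*15+1 = 46 -> collatz_steps(46)
46 is even -> collatz_steps(23)
23 is odd -> 3*23+1 = 70 -> collatz_steps(70)
70 is even -> collatz_steps(35)
35 is odd -> 3*35+1 = 106 -> collatz_steps(106)
106 is even -> collatz_steps(53)
53 is odd -> 3*53+1 = 160 -> collatz_steps(160)
160 is even -> collatz_steps(80)
80 is even -> collatz_steps(40)
40 is even -> collatz_steps(20)
20 is even -> collatz_steps(10)
10 is even -> collatz_steps(5)
5 is odd -> 3*5+1 = 16 -> collatz_steps(16)
16 is even -> collatz_steps(8)
8 is even -> collatz_steps(4)
4 is even -> collatz_steps(2)
2 is even -> collatz_steps(1)
Reached 1 after 17 steps
= 17


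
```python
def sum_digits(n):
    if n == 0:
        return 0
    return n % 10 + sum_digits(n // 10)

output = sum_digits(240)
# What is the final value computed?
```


sum_digits(240)
= 0 + sum_digits(24)
= 0 + 4 + sum_digits(2)
= 0 + 4 + 2 + sum_digits(0)
= 0 + 4 + 2 + 0
= 6


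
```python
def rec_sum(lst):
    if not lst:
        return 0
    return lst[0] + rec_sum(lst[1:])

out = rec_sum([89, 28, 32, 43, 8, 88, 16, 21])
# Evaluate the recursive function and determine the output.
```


rec_sum([89, 28, 32, 43, 8, 88, 16, 21])
= 89 + rec_sum([28, 32, 43, 8, 88, 16, 21])
= 89 + 28 + rec_sum([32, 43, 8, 88, 16, 21])
= 89 + 28 + 32 + rec_sum([43, 8, 88, 16, 21])
= 89 + 28 + 32 + 43 + rec_sum([8, 88, 16, 21])
= 89 + 28 + 32 + 43 + 8 + rec_sum([88, 16, 21])
= 89 + 28 + 32 + 43 + 8 + 88 + rec_sum([16, 21])
= 89 + 28 + 32 + 43 + 8 + 88 + 16 + rec_sum([21])
= 89 + 28 + 32 + 43 + 8 + 88 + 16 + 21 + rec_sum([])
= 89 + 28 + 32 + 43 + 8 + 88 + 16 + 21 + 0
= 325


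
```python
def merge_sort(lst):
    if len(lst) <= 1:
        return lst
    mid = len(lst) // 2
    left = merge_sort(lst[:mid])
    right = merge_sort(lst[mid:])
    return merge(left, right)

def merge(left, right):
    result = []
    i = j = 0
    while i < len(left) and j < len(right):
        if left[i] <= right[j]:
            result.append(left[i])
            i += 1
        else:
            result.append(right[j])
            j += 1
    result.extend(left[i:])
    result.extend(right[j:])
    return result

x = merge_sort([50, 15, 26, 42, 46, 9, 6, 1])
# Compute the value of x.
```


merge_sort([50, 15, 26, 42, 46, 9, 6, 1])
Split into [50, 15, 26, 42] and [46, 9, 6, 1]
Left sorted: [15, 26, 42, 50]
Right sorted: [1, 6, 9, 46]
Merge [15, 26, 42, 50] and [1, 6, 9, 46]
= [1, 6, 9, 15, 26, 42, 46, 50]


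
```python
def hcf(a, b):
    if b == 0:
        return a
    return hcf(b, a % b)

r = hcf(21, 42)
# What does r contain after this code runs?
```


hcf(21, 42)
= hcf(42, 21 % 42) = hcf(42, 21)
= hcf(21, 42 % 21) = hcf(21, 0)
b == 0, return a = 21


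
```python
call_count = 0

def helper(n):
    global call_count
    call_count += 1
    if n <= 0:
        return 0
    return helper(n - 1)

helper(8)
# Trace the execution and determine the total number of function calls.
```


helper(8) calls helper(7) calls ... calls helper(0)
Total calls: 8 + 1 (for base case) = 9


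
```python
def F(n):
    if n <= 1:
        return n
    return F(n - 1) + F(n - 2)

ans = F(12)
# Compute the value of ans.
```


F(12)
= F(11) + F(10)
= (F(10) + F(9)) + F(10)
Computing bottom-up: F(0)=0, F(1)=1, F(2)=1, F(3)=2, F(4)=3, F(5)=5, F(6)=8, F(7)=13, F(8)=21, F(9)=34, F(10)=55, F(11)=89, F(12)=144
= 144


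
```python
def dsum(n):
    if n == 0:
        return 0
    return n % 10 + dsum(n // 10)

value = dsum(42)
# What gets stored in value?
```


dsum(42)
= 2 + dsum(4)
= 2 + 4 + dsum(0)
= 2 + 4 + 0
= 6


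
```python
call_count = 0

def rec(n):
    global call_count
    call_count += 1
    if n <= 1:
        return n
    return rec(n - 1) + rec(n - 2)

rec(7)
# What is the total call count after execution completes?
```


rec(7) calls rec(6) and rec(5); each non-base call branches into two more.
Let C(k) = total number of calls made by rec(k), including the call to rec(k) itself.
Base cases: C(0) = 1, C(1) = 1
Recurrence: C(k) = 1 + C(k-1) + C(k-2)
  C(2) = 1 + C(1) + C(0) = 1 + 1 + 1 = 3
  C(3) = 1 + C(2) + C(1) = 1 + 3 + 1 = 5
  C(4) = 1 + C(3) + C(2) = 1 + 5 + 3 = 9
  C(5) = 1 + C(4) + C(3) = 1 + 9 + 5 = 15
  C(6) = 1 + C(5) + C(4) = 1 + 15 + 9 = 25
  C(7) = 1 + C(6) + C(5) = 1 + 25 + 15 = 41
Total calls = C(7) = 41


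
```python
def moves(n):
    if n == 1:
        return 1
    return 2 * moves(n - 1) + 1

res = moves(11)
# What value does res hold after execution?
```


moves(11)
= 2 * moves(10) + 1
= 2 * (2 * moves(9) + 1) + 1
= 2 * (2 * (2 * moves(8) + 1) + 1) + 1
= 2 * (2 * (2 * (2 * moves(7) + 1) + 1) + 1) + 1
= 2 * (2 * (2 * (2 * (2 * moves(6) + 1) + 1) + 1) + 1) + 1
= 2 * (2 * (2 * (2 * (2 * (2 * moves(5) + 1) + 1) + 1) + 1) + 1) + 1
= 2 * (2 * (2 * (2 * (2 * (2 * (2 * moves(4) + 1) + 1) + 1) + 1) + 1) + 1) + 1
= 2 * (2 * (2 * (2 * (2 * (2 * (2 * (2 * moves(3) + 1) + 1) + 1) + 1) + 1) + 1) + 1) + 1
= 2 * (2 * (2 * (2 * (2 * (2 * (2 * (2 * (2 * moves(2) + 1) + 1) + 1) + 1) + 1) + 1) + 1) + 1) + 1
= 2 * (2 * (2 * (2 * (2 * (2 * (2 * (2 * (2 * (2 * moves(1) + 1) + 1) + 1) + 1) + 1) + 1) + 1) + 1) + 1) + 1
Now compute bottom-up:
moves(1) = 1
moves(2) = 2 * 1 + 1 = 3
moves(3) = 2 * 3 + 1 = 7
moves(4) = 2 * 7 + 1 = 15
moves(5) = 2 * 15 + 1 = 31
moves(6) = 2 * 31 + 1 = 63
moves(7) = 2 * 63 + 1 = 127
moves(8) = 2 * 127 + 1 = 255
moves(9) = 2 * 255 + 1 = 511
moves(10) = 2 * 511 + 1 = 1023
moves(11) = 2 * 1023 + 1 = 2047
= 2047


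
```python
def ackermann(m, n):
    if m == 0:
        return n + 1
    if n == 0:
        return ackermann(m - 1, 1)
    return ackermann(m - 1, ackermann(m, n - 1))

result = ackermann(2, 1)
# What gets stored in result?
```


ackermann(2, 1)
= ackermann(1, ackermann(2, 0))
First compute ackermann(2, 0) = 3
= ackermann(1, 3)
= 5


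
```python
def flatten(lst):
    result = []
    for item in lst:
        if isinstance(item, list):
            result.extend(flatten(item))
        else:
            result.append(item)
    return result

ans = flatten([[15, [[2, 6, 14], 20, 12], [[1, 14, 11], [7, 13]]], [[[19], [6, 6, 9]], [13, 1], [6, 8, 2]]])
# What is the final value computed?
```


flatten([[15, [[2, 6, 14], 20, 12], [[1, 14, 11], [7, 13]]], [[[19], [6, 6, 9]], [13, 1], [6, 8, 2]]])
Processing each element:
  [15, [[2, 6, 14], 20, 12], [[1, 14, 11], [7, 13]]] is a list -> flatten recursively -> [15, 2, 6, 14, 20, 12, 1, 14, 11, 7, 13]
  [[[19], [6, 6, 9]], [13, 1], [6, 8, 2]] is a list -> flatten recursively -> [19, 6, 6, 9, 13, 1, 6, 8, 2]
= [15, 2, 6, 14, 20, 12, 1, 14, 11, 7, 13, 19, 6, 6, 9, 13, 1, 6, 8, 2]


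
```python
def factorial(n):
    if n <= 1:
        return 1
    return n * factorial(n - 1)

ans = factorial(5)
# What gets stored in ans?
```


factorial(5)
= 5 * factorial(4)
= 5 * 4 * factorial(3)
= 5 * 4 * 3 * factorial(2)
= 5 * 4 * 3 * 2 * factorial(1)
= 5 * 4 * 3 * 2 * 1
= 120


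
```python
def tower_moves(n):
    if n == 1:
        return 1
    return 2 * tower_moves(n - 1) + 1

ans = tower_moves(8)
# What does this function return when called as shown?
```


tower_moves(8)
= 2 * tower_moves(7) + 1
= 2 * (2 * tower_moves(6) + 1) + 1
= 2 * (2 * (2 * tower_moves(5) + 1) + 1) + 1
= 2 * (2 * (2 * (2 * tower_moves(4) + 1) + 1) + 1) + 1
= 2 * (2 * (2 * (2 * (2 * tower_moves(3) + 1) + 1) + 1) + 1) + 1
= 2 * (2 * (2 * (2 * (2 * (2 * tower_moves(2) + 1) + 1) + 1) + 1) + 1) + 1
= 2 * (2 * (2 * (2 * (2 * (2 * (2 * tower_moves(1) + 1) + 1) + 1) + 1) + 1) + 1) + 1
Now compute bottom-up:
tower_moves(1) = 1
tower_moves(2) = 2 * 1 + 1 = 3
tower_moves(3) = 2 * 3 + 1 = 7
tower_moves(4) = 2 * 7 + 1 = 15
tower_moves(5) = 2 * 15 + 1 = 31
tower_moves(6) = 2 * 31 + 1 = 63
tower_moves(7) = 2 * 63 + 1 = 127
tower_moves(8) = 2 * 127 + 1 = 255
= 255


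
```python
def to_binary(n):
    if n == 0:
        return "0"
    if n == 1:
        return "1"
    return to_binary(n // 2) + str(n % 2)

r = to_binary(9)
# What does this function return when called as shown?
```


to_binary(9)
= to_binary(4) + "1"
= to_binary(2) + "0" + "1"
= to_binary(1) + "0" + "0" + "1"
= "1" + "0" + "0" + "1"
= "1001"


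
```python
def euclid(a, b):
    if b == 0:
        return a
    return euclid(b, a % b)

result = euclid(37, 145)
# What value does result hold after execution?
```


euclid(37, 145)
= euclid(145, 37 % 145) = euclid(145, 37)
= euclid(37, 145 % 37) = euclid(37, 34)
= euclid(34, 37 % 34) = euclid(34, 3)
= euclid(3, 34 % 3) = euclid(3, 1)
= euclid(1, 3 % 1) = euclid(1, 0)
b == 0, return a = 1


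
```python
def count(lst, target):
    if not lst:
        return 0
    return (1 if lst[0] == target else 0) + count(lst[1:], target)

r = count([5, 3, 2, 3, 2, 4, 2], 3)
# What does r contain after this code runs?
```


count([5, 3, 2, 3, 2, 4, 2], 3)
lst[0]=5 != 3: 0 + count([3, 2, 3, 2, 4, 2], 3)
lst[0]=3 == 3: 1 + count([2, 3, 2, 4, 2], 3)
lst[0]=2 != 3: 0 + count([3, 2, 4, 2], 3)
lst[0]=3 == 3: 1 + count([2, 4, 2], 3)
lst[0]=2 != 3: 0 + count([4, 2], 3)
lst[0]=4 != 3: 0 + count([2], 3)
lst[0]=2 != 3: 0 + count([], 3)
= 2


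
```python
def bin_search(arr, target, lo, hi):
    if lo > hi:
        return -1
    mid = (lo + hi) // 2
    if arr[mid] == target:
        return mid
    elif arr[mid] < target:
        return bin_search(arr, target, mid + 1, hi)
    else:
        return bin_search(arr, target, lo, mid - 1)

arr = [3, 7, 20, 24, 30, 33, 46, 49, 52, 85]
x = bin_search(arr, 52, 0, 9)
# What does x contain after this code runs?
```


bin_search(arr, 52, 0, 9)
lo=0, hi=9, mid=4, arr[mid]=30
30 < 52, search right half
lo=5, hi=9, mid=7, arr[mid]=49
49 < 52, search right half
lo=8, hi=9, mid=8, arr[mid]=52
arr[8] == 52, found at index 8
= 8


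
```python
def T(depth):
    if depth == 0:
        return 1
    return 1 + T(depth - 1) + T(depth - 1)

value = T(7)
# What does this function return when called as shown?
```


T(7)
= 1 + T(6) + T(6)
= 1 + 2 * T(6)
T(k) = 2^(k+1) - 1
T(0) = 1
T(1) = 3
T(2) = 7
T(3) = 15
T(4) = 31
T(7) = 2^8 - 1 = 255


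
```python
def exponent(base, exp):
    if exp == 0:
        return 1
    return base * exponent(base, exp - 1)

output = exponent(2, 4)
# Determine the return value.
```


exponent(2, 4)
= 2 * exponent(2, 3)
= 2 * 2 * exponent(2, 2)
= 2 * 2 * 2 * exponent(2, 1)
= 2 * 2 * 2 * 2 * exponent(2, 0)
= 2 * 2 * 2 * 2 * 1
= 16


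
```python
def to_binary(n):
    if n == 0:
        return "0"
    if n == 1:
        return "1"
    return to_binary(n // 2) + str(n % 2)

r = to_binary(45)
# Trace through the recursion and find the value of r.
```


to_binary(45)
= to_binary(22) + "1"
= to_binary(11) + "0" + "1"
= to_binary(5) + "1" + "0" + "1"
= to_binary(2) + "1" + "1" + "0" + "1"
= to_binary(1) + "0" + "1" + "1" + "0" + "1"
= "1" + "0" + "1" + "1" + "0" + "1"
= "101101"


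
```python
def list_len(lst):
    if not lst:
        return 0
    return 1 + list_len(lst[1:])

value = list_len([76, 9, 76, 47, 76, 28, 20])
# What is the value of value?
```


list_len([76, 9, 76, 47, 76, 28, 20])
= 1 + list_len([9, 76, 47, 76, 28, 20])
= 1 + 1 + list_len([76, 47, 76, 28, 20])
= 1 + 1 + 1 + list_len([47, 76, 28, 20])
= 1 + 1 + 1 + 1 + list_len([76, 28, 20])
= 1 + 1 + 1 + 1 + 1 + list_len([28, 20])
= 1 + 1 + 1 + 1 + 1 + 1 + list_len([20])
= 1 + 1 + 1 + 1 + 1 + 1 + 1 + list_len([])
= 1 + 1 + 1 + 1 + 1 + 1 + 1 + 0
= 7


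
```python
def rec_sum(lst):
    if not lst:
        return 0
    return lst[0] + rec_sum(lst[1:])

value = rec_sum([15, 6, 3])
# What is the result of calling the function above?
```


rec_sum([15, 6, 3])
= 15 + rec_sum([6, 3])
= 15 + 6 + rec_sum([3])
= 15 + 6 + 3 + rec_sum([])
= 15 + 6 + 3 + 0
= 24


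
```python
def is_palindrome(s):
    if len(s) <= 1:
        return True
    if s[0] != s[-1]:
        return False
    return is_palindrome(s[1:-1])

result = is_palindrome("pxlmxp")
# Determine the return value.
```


is_palindrome("pxlmxp")
"pxlmxp": s[0]='p' == s[-1]='p' -> is_palindrome("xlmx")
"xlmx": s[0]='x' == s[-1]='x' -> is_palindrome("lm")
"lm": s[0]='l' != s[-1]='m' -> False
= False


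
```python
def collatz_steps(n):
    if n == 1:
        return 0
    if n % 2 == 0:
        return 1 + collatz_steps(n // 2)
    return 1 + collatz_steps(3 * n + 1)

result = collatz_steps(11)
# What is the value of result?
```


collatz_steps(11)
11 is odd -> 3*11+1 = 34 -> collatz_steps(34)
34 is even -> collatz_steps(17)
17 is odd -> 3*17+1 = 52 -> collatz_steps(52)
52 is even -> collatz_steps(26)
26 is even -> collatz_steps(13)
13 is odd -> 3*13+1 = 40 -> collatz_steps(40)
40 is even -> collatz_steps(20)
20 is even -> collatz_steps(10)
10 is even -> collatz_steps(5)
5 is odd -> 3*5+1 = 16 -> collatz_steps(16)
16 is even -> collatz_steps(8)
8 is even -> collatz_steps(4)
4 is even -> collatz_steps(2)
2 is even -> collatz_steps(1)
Reached 1 after 14 steps
= 14


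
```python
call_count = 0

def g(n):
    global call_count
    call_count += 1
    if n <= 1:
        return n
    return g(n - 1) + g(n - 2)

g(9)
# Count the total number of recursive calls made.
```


g(9) calls g(8) and g(7); each non-base call branches into two more.
Let C(k) = total number of calls made by g(k), including the call to g(k) itself.
Base cases: C(0) = 1, C(1) = 1
Recurrence: C(k) = 1 + C(k-1) + C(k-2)
  C(2) = 1 + C(1) + C(0) = 1 + 1 + 1 = 3
  C(3) = 1 + C(2) + C(1) = 1 + 3 + 1 = 5
  C(4) = 1 + C(3) + C(2) = 1 + 5 + 3 = 9
  C(5) = 1 + C(4) + C(3) = 1 + 9 + 5 = 15
  C(6) = 1 + C(5) + C(4) = 1 + 15 + 9 = 25
  C(7) = 1 + C(6) + C(5) = 1 + 25 + 15 = 41
  C(8) = 1 + C(7) + C(6) = 1 + 41 + 25 = 67
  C(9) = 1 + C(8) + C(7) = 1 + 67 + 41 = 109
Total calls = C(9) = 109
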